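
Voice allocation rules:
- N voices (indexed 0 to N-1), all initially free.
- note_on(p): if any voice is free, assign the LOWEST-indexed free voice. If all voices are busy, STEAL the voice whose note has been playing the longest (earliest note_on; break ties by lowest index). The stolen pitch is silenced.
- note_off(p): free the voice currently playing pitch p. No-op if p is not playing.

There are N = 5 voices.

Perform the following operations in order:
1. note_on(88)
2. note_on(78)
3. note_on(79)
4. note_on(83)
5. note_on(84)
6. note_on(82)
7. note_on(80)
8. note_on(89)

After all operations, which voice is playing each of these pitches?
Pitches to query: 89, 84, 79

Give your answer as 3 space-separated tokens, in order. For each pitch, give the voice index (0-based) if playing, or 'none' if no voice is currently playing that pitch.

Op 1: note_on(88): voice 0 is free -> assigned | voices=[88 - - - -]
Op 2: note_on(78): voice 1 is free -> assigned | voices=[88 78 - - -]
Op 3: note_on(79): voice 2 is free -> assigned | voices=[88 78 79 - -]
Op 4: note_on(83): voice 3 is free -> assigned | voices=[88 78 79 83 -]
Op 5: note_on(84): voice 4 is free -> assigned | voices=[88 78 79 83 84]
Op 6: note_on(82): all voices busy, STEAL voice 0 (pitch 88, oldest) -> assign | voices=[82 78 79 83 84]
Op 7: note_on(80): all voices busy, STEAL voice 1 (pitch 78, oldest) -> assign | voices=[82 80 79 83 84]
Op 8: note_on(89): all voices busy, STEAL voice 2 (pitch 79, oldest) -> assign | voices=[82 80 89 83 84]

Answer: 2 4 none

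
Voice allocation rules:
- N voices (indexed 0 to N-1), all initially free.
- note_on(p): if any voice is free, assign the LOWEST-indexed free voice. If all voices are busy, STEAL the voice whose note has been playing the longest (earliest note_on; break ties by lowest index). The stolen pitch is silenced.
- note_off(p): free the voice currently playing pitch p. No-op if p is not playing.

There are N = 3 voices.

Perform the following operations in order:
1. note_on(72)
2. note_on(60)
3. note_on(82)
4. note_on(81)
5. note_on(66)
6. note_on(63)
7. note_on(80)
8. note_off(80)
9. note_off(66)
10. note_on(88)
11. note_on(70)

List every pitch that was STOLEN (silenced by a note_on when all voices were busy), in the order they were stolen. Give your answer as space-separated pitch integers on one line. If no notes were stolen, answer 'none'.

Answer: 72 60 82 81

Derivation:
Op 1: note_on(72): voice 0 is free -> assigned | voices=[72 - -]
Op 2: note_on(60): voice 1 is free -> assigned | voices=[72 60 -]
Op 3: note_on(82): voice 2 is free -> assigned | voices=[72 60 82]
Op 4: note_on(81): all voices busy, STEAL voice 0 (pitch 72, oldest) -> assign | voices=[81 60 82]
Op 5: note_on(66): all voices busy, STEAL voice 1 (pitch 60, oldest) -> assign | voices=[81 66 82]
Op 6: note_on(63): all voices busy, STEAL voice 2 (pitch 82, oldest) -> assign | voices=[81 66 63]
Op 7: note_on(80): all voices busy, STEAL voice 0 (pitch 81, oldest) -> assign | voices=[80 66 63]
Op 8: note_off(80): free voice 0 | voices=[- 66 63]
Op 9: note_off(66): free voice 1 | voices=[- - 63]
Op 10: note_on(88): voice 0 is free -> assigned | voices=[88 - 63]
Op 11: note_on(70): voice 1 is free -> assigned | voices=[88 70 63]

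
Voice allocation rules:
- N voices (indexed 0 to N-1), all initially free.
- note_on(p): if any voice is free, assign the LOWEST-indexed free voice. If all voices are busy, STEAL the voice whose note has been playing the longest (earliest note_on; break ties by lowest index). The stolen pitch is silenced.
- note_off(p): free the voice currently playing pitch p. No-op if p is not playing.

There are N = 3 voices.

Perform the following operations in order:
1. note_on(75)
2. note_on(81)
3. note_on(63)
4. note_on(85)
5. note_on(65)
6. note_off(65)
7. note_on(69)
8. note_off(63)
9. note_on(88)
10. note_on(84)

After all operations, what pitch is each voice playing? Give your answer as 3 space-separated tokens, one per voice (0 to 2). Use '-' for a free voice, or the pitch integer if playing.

Answer: 84 69 88

Derivation:
Op 1: note_on(75): voice 0 is free -> assigned | voices=[75 - -]
Op 2: note_on(81): voice 1 is free -> assigned | voices=[75 81 -]
Op 3: note_on(63): voice 2 is free -> assigned | voices=[75 81 63]
Op 4: note_on(85): all voices busy, STEAL voice 0 (pitch 75, oldest) -> assign | voices=[85 81 63]
Op 5: note_on(65): all voices busy, STEAL voice 1 (pitch 81, oldest) -> assign | voices=[85 65 63]
Op 6: note_off(65): free voice 1 | voices=[85 - 63]
Op 7: note_on(69): voice 1 is free -> assigned | voices=[85 69 63]
Op 8: note_off(63): free voice 2 | voices=[85 69 -]
Op 9: note_on(88): voice 2 is free -> assigned | voices=[85 69 88]
Op 10: note_on(84): all voices busy, STEAL voice 0 (pitch 85, oldest) -> assign | voices=[84 69 88]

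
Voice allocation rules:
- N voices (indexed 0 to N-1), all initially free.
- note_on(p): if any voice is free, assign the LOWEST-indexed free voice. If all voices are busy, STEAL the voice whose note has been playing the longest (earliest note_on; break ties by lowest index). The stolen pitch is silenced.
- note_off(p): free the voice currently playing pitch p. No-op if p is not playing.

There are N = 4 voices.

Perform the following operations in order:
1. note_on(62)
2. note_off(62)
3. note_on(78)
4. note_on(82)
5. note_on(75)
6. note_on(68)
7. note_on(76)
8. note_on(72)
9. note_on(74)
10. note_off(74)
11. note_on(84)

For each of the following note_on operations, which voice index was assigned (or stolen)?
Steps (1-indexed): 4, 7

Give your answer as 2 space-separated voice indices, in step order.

Answer: 1 0

Derivation:
Op 1: note_on(62): voice 0 is free -> assigned | voices=[62 - - -]
Op 2: note_off(62): free voice 0 | voices=[- - - -]
Op 3: note_on(78): voice 0 is free -> assigned | voices=[78 - - -]
Op 4: note_on(82): voice 1 is free -> assigned | voices=[78 82 - -]
Op 5: note_on(75): voice 2 is free -> assigned | voices=[78 82 75 -]
Op 6: note_on(68): voice 3 is free -> assigned | voices=[78 82 75 68]
Op 7: note_on(76): all voices busy, STEAL voice 0 (pitch 78, oldest) -> assign | voices=[76 82 75 68]
Op 8: note_on(72): all voices busy, STEAL voice 1 (pitch 82, oldest) -> assign | voices=[76 72 75 68]
Op 9: note_on(74): all voices busy, STEAL voice 2 (pitch 75, oldest) -> assign | voices=[76 72 74 68]
Op 10: note_off(74): free voice 2 | voices=[76 72 - 68]
Op 11: note_on(84): voice 2 is free -> assigned | voices=[76 72 84 68]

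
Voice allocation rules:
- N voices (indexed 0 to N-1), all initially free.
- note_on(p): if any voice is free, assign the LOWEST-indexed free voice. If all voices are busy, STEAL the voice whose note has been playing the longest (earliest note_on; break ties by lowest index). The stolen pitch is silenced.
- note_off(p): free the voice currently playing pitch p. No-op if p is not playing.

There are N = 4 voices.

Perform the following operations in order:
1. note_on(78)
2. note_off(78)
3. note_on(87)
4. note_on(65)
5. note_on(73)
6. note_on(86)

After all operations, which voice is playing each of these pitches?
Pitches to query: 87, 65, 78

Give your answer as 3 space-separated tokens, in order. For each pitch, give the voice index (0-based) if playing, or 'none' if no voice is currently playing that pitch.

Op 1: note_on(78): voice 0 is free -> assigned | voices=[78 - - -]
Op 2: note_off(78): free voice 0 | voices=[- - - -]
Op 3: note_on(87): voice 0 is free -> assigned | voices=[87 - - -]
Op 4: note_on(65): voice 1 is free -> assigned | voices=[87 65 - -]
Op 5: note_on(73): voice 2 is free -> assigned | voices=[87 65 73 -]
Op 6: note_on(86): voice 3 is free -> assigned | voices=[87 65 73 86]

Answer: 0 1 none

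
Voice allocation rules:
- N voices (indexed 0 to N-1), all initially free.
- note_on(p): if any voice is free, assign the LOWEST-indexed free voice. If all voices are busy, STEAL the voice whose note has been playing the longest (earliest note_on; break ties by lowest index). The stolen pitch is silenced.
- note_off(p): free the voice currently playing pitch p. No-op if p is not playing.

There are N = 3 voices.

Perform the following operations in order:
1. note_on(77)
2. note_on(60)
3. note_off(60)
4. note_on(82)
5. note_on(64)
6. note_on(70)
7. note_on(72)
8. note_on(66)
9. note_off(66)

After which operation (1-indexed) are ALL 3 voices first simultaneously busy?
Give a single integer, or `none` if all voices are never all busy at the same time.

Op 1: note_on(77): voice 0 is free -> assigned | voices=[77 - -]
Op 2: note_on(60): voice 1 is free -> assigned | voices=[77 60 -]
Op 3: note_off(60): free voice 1 | voices=[77 - -]
Op 4: note_on(82): voice 1 is free -> assigned | voices=[77 82 -]
Op 5: note_on(64): voice 2 is free -> assigned | voices=[77 82 64]
Op 6: note_on(70): all voices busy, STEAL voice 0 (pitch 77, oldest) -> assign | voices=[70 82 64]
Op 7: note_on(72): all voices busy, STEAL voice 1 (pitch 82, oldest) -> assign | voices=[70 72 64]
Op 8: note_on(66): all voices busy, STEAL voice 2 (pitch 64, oldest) -> assign | voices=[70 72 66]
Op 9: note_off(66): free voice 2 | voices=[70 72 -]

Answer: 5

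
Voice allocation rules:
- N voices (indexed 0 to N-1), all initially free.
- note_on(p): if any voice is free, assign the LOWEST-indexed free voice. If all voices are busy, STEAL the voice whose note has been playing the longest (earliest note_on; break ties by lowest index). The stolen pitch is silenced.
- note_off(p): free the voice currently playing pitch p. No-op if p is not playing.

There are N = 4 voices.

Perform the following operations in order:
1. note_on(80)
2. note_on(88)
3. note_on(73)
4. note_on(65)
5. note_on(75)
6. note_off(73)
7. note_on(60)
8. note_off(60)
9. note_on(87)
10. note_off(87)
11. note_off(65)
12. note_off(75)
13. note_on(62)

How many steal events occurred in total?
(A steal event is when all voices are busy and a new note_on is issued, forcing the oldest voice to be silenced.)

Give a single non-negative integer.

Answer: 1

Derivation:
Op 1: note_on(80): voice 0 is free -> assigned | voices=[80 - - -]
Op 2: note_on(88): voice 1 is free -> assigned | voices=[80 88 - -]
Op 3: note_on(73): voice 2 is free -> assigned | voices=[80 88 73 -]
Op 4: note_on(65): voice 3 is free -> assigned | voices=[80 88 73 65]
Op 5: note_on(75): all voices busy, STEAL voice 0 (pitch 80, oldest) -> assign | voices=[75 88 73 65]
Op 6: note_off(73): free voice 2 | voices=[75 88 - 65]
Op 7: note_on(60): voice 2 is free -> assigned | voices=[75 88 60 65]
Op 8: note_off(60): free voice 2 | voices=[75 88 - 65]
Op 9: note_on(87): voice 2 is free -> assigned | voices=[75 88 87 65]
Op 10: note_off(87): free voice 2 | voices=[75 88 - 65]
Op 11: note_off(65): free voice 3 | voices=[75 88 - -]
Op 12: note_off(75): free voice 0 | voices=[- 88 - -]
Op 13: note_on(62): voice 0 is free -> assigned | voices=[62 88 - -]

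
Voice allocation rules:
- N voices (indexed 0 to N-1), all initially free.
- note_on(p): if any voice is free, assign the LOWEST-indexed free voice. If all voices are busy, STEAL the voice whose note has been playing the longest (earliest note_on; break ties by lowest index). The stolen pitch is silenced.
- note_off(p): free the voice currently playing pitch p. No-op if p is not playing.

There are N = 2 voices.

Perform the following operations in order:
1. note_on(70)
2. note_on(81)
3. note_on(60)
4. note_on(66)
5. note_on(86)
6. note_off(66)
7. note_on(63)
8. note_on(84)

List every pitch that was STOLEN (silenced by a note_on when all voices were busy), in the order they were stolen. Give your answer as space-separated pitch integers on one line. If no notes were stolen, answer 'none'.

Answer: 70 81 60 86

Derivation:
Op 1: note_on(70): voice 0 is free -> assigned | voices=[70 -]
Op 2: note_on(81): voice 1 is free -> assigned | voices=[70 81]
Op 3: note_on(60): all voices busy, STEAL voice 0 (pitch 70, oldest) -> assign | voices=[60 81]
Op 4: note_on(66): all voices busy, STEAL voice 1 (pitch 81, oldest) -> assign | voices=[60 66]
Op 5: note_on(86): all voices busy, STEAL voice 0 (pitch 60, oldest) -> assign | voices=[86 66]
Op 6: note_off(66): free voice 1 | voices=[86 -]
Op 7: note_on(63): voice 1 is free -> assigned | voices=[86 63]
Op 8: note_on(84): all voices busy, STEAL voice 0 (pitch 86, oldest) -> assign | voices=[84 63]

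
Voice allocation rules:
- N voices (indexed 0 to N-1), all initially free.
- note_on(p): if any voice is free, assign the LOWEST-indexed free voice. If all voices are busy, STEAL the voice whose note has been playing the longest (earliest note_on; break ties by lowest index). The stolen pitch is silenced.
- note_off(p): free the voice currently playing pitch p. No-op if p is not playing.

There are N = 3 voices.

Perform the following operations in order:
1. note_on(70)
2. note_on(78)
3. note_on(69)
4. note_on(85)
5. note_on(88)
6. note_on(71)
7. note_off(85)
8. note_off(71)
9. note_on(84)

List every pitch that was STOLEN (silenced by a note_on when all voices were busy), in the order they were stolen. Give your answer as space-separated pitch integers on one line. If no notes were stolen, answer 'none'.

Op 1: note_on(70): voice 0 is free -> assigned | voices=[70 - -]
Op 2: note_on(78): voice 1 is free -> assigned | voices=[70 78 -]
Op 3: note_on(69): voice 2 is free -> assigned | voices=[70 78 69]
Op 4: note_on(85): all voices busy, STEAL voice 0 (pitch 70, oldest) -> assign | voices=[85 78 69]
Op 5: note_on(88): all voices busy, STEAL voice 1 (pitch 78, oldest) -> assign | voices=[85 88 69]
Op 6: note_on(71): all voices busy, STEAL voice 2 (pitch 69, oldest) -> assign | voices=[85 88 71]
Op 7: note_off(85): free voice 0 | voices=[- 88 71]
Op 8: note_off(71): free voice 2 | voices=[- 88 -]
Op 9: note_on(84): voice 0 is free -> assigned | voices=[84 88 -]

Answer: 70 78 69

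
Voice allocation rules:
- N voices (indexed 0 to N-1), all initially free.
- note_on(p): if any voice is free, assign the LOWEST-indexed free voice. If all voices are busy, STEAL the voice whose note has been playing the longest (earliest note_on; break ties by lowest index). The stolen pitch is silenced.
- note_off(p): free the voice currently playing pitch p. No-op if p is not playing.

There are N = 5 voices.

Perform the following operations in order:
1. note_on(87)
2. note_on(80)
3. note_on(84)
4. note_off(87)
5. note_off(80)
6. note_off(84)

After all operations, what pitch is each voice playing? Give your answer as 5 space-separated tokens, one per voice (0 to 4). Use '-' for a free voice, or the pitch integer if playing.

Answer: - - - - -

Derivation:
Op 1: note_on(87): voice 0 is free -> assigned | voices=[87 - - - -]
Op 2: note_on(80): voice 1 is free -> assigned | voices=[87 80 - - -]
Op 3: note_on(84): voice 2 is free -> assigned | voices=[87 80 84 - -]
Op 4: note_off(87): free voice 0 | voices=[- 80 84 - -]
Op 5: note_off(80): free voice 1 | voices=[- - 84 - -]
Op 6: note_off(84): free voice 2 | voices=[- - - - -]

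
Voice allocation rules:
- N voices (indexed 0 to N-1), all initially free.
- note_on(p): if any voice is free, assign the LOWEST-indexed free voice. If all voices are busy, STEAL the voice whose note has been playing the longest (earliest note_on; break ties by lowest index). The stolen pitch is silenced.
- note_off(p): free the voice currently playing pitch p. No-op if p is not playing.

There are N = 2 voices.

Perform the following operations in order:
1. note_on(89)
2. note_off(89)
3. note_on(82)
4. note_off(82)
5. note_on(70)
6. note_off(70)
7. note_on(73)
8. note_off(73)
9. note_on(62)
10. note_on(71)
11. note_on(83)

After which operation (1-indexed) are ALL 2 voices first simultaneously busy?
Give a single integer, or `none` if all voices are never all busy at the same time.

Answer: 10

Derivation:
Op 1: note_on(89): voice 0 is free -> assigned | voices=[89 -]
Op 2: note_off(89): free voice 0 | voices=[- -]
Op 3: note_on(82): voice 0 is free -> assigned | voices=[82 -]
Op 4: note_off(82): free voice 0 | voices=[- -]
Op 5: note_on(70): voice 0 is free -> assigned | voices=[70 -]
Op 6: note_off(70): free voice 0 | voices=[- -]
Op 7: note_on(73): voice 0 is free -> assigned | voices=[73 -]
Op 8: note_off(73): free voice 0 | voices=[- -]
Op 9: note_on(62): voice 0 is free -> assigned | voices=[62 -]
Op 10: note_on(71): voice 1 is free -> assigned | voices=[62 71]
Op 11: note_on(83): all voices busy, STEAL voice 0 (pitch 62, oldest) -> assign | voices=[83 71]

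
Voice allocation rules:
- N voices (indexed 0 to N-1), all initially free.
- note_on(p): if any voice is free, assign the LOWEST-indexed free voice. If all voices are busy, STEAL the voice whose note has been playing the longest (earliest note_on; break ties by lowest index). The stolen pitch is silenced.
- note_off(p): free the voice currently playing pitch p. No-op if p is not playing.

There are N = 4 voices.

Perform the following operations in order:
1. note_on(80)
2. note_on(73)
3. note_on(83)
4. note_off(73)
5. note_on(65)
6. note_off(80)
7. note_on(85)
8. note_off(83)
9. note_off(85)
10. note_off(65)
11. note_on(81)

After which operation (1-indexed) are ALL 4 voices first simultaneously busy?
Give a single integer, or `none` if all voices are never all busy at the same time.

Op 1: note_on(80): voice 0 is free -> assigned | voices=[80 - - -]
Op 2: note_on(73): voice 1 is free -> assigned | voices=[80 73 - -]
Op 3: note_on(83): voice 2 is free -> assigned | voices=[80 73 83 -]
Op 4: note_off(73): free voice 1 | voices=[80 - 83 -]
Op 5: note_on(65): voice 1 is free -> assigned | voices=[80 65 83 -]
Op 6: note_off(80): free voice 0 | voices=[- 65 83 -]
Op 7: note_on(85): voice 0 is free -> assigned | voices=[85 65 83 -]
Op 8: note_off(83): free voice 2 | voices=[85 65 - -]
Op 9: note_off(85): free voice 0 | voices=[- 65 - -]
Op 10: note_off(65): free voice 1 | voices=[- - - -]
Op 11: note_on(81): voice 0 is free -> assigned | voices=[81 - - -]

Answer: none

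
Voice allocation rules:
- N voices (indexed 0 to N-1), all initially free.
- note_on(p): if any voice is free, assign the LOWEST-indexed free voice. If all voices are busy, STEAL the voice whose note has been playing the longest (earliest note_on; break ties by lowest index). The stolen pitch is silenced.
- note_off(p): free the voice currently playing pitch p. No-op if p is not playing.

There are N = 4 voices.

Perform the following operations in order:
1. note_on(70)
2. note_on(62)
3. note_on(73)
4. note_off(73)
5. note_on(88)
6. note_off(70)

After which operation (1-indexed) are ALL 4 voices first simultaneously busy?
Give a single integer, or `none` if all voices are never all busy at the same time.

Answer: none

Derivation:
Op 1: note_on(70): voice 0 is free -> assigned | voices=[70 - - -]
Op 2: note_on(62): voice 1 is free -> assigned | voices=[70 62 - -]
Op 3: note_on(73): voice 2 is free -> assigned | voices=[70 62 73 -]
Op 4: note_off(73): free voice 2 | voices=[70 62 - -]
Op 5: note_on(88): voice 2 is free -> assigned | voices=[70 62 88 -]
Op 6: note_off(70): free voice 0 | voices=[- 62 88 -]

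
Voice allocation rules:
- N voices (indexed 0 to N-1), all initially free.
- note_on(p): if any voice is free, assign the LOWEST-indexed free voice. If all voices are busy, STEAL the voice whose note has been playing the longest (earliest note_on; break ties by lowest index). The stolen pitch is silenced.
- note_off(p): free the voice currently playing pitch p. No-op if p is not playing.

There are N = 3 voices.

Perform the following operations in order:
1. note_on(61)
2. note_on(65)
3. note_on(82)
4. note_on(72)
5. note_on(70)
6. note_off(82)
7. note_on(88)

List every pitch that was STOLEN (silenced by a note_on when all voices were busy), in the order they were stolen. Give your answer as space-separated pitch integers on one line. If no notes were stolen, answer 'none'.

Op 1: note_on(61): voice 0 is free -> assigned | voices=[61 - -]
Op 2: note_on(65): voice 1 is free -> assigned | voices=[61 65 -]
Op 3: note_on(82): voice 2 is free -> assigned | voices=[61 65 82]
Op 4: note_on(72): all voices busy, STEAL voice 0 (pitch 61, oldest) -> assign | voices=[72 65 82]
Op 5: note_on(70): all voices busy, STEAL voice 1 (pitch 65, oldest) -> assign | voices=[72 70 82]
Op 6: note_off(82): free voice 2 | voices=[72 70 -]
Op 7: note_on(88): voice 2 is free -> assigned | voices=[72 70 88]

Answer: 61 65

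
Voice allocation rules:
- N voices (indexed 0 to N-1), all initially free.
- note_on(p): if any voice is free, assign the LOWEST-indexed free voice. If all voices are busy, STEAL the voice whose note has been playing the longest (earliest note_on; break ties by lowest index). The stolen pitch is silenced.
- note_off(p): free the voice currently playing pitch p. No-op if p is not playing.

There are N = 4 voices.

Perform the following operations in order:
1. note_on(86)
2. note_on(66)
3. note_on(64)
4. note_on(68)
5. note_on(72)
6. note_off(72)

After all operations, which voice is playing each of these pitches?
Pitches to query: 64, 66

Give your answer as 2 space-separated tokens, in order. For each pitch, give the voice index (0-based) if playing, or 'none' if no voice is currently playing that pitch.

Op 1: note_on(86): voice 0 is free -> assigned | voices=[86 - - -]
Op 2: note_on(66): voice 1 is free -> assigned | voices=[86 66 - -]
Op 3: note_on(64): voice 2 is free -> assigned | voices=[86 66 64 -]
Op 4: note_on(68): voice 3 is free -> assigned | voices=[86 66 64 68]
Op 5: note_on(72): all voices busy, STEAL voice 0 (pitch 86, oldest) -> assign | voices=[72 66 64 68]
Op 6: note_off(72): free voice 0 | voices=[- 66 64 68]

Answer: 2 1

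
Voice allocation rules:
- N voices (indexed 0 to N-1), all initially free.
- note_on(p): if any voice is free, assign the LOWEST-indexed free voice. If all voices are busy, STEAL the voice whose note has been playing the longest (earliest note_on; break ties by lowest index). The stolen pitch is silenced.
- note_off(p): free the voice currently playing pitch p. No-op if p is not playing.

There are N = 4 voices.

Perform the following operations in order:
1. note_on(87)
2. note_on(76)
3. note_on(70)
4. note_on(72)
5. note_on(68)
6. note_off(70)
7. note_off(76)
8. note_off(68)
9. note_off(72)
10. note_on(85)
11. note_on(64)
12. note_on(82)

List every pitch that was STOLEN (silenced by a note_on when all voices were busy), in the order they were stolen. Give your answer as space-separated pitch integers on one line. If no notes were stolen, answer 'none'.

Op 1: note_on(87): voice 0 is free -> assigned | voices=[87 - - -]
Op 2: note_on(76): voice 1 is free -> assigned | voices=[87 76 - -]
Op 3: note_on(70): voice 2 is free -> assigned | voices=[87 76 70 -]
Op 4: note_on(72): voice 3 is free -> assigned | voices=[87 76 70 72]
Op 5: note_on(68): all voices busy, STEAL voice 0 (pitch 87, oldest) -> assign | voices=[68 76 70 72]
Op 6: note_off(70): free voice 2 | voices=[68 76 - 72]
Op 7: note_off(76): free voice 1 | voices=[68 - - 72]
Op 8: note_off(68): free voice 0 | voices=[- - - 72]
Op 9: note_off(72): free voice 3 | voices=[- - - -]
Op 10: note_on(85): voice 0 is free -> assigned | voices=[85 - - -]
Op 11: note_on(64): voice 1 is free -> assigned | voices=[85 64 - -]
Op 12: note_on(82): voice 2 is free -> assigned | voices=[85 64 82 -]

Answer: 87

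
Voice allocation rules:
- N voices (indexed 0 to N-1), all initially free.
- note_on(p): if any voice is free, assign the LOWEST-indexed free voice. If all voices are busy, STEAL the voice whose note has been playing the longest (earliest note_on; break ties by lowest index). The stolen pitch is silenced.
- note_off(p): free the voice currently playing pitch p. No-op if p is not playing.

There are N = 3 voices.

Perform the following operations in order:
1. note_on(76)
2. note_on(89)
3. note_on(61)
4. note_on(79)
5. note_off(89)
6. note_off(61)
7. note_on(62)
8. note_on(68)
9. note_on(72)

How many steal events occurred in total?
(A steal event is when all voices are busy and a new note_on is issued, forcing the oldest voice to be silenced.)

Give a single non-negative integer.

Op 1: note_on(76): voice 0 is free -> assigned | voices=[76 - -]
Op 2: note_on(89): voice 1 is free -> assigned | voices=[76 89 -]
Op 3: note_on(61): voice 2 is free -> assigned | voices=[76 89 61]
Op 4: note_on(79): all voices busy, STEAL voice 0 (pitch 76, oldest) -> assign | voices=[79 89 61]
Op 5: note_off(89): free voice 1 | voices=[79 - 61]
Op 6: note_off(61): free voice 2 | voices=[79 - -]
Op 7: note_on(62): voice 1 is free -> assigned | voices=[79 62 -]
Op 8: note_on(68): voice 2 is free -> assigned | voices=[79 62 68]
Op 9: note_on(72): all voices busy, STEAL voice 0 (pitch 79, oldest) -> assign | voices=[72 62 68]

Answer: 2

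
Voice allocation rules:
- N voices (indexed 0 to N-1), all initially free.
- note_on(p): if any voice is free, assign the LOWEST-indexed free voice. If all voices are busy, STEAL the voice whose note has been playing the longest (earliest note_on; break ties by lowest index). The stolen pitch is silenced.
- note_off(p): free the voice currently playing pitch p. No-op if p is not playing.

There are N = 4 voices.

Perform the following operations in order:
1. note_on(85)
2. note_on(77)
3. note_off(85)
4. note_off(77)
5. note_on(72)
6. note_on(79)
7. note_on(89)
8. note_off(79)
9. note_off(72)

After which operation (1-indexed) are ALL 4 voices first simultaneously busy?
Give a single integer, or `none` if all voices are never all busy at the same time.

Answer: none

Derivation:
Op 1: note_on(85): voice 0 is free -> assigned | voices=[85 - - -]
Op 2: note_on(77): voice 1 is free -> assigned | voices=[85 77 - -]
Op 3: note_off(85): free voice 0 | voices=[- 77 - -]
Op 4: note_off(77): free voice 1 | voices=[- - - -]
Op 5: note_on(72): voice 0 is free -> assigned | voices=[72 - - -]
Op 6: note_on(79): voice 1 is free -> assigned | voices=[72 79 - -]
Op 7: note_on(89): voice 2 is free -> assigned | voices=[72 79 89 -]
Op 8: note_off(79): free voice 1 | voices=[72 - 89 -]
Op 9: note_off(72): free voice 0 | voices=[- - 89 -]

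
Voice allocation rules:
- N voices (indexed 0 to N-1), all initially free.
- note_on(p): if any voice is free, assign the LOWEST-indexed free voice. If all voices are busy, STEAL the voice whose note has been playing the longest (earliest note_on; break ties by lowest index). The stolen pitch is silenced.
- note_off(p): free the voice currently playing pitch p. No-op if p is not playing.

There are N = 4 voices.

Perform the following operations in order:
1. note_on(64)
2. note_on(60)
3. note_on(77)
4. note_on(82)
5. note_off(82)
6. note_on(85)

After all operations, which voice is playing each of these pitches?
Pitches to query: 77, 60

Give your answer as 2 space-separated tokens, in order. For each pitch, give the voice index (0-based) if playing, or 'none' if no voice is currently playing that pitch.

Op 1: note_on(64): voice 0 is free -> assigned | voices=[64 - - -]
Op 2: note_on(60): voice 1 is free -> assigned | voices=[64 60 - -]
Op 3: note_on(77): voice 2 is free -> assigned | voices=[64 60 77 -]
Op 4: note_on(82): voice 3 is free -> assigned | voices=[64 60 77 82]
Op 5: note_off(82): free voice 3 | voices=[64 60 77 -]
Op 6: note_on(85): voice 3 is free -> assigned | voices=[64 60 77 85]

Answer: 2 1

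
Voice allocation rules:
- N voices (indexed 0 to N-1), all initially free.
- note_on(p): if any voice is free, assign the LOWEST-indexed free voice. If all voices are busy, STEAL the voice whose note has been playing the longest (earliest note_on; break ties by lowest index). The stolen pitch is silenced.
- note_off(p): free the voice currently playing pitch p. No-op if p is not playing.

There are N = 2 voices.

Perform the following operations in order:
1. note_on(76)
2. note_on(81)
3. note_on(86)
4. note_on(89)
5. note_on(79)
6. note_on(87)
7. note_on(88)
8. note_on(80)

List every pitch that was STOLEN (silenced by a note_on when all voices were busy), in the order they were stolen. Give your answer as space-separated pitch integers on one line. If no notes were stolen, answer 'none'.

Op 1: note_on(76): voice 0 is free -> assigned | voices=[76 -]
Op 2: note_on(81): voice 1 is free -> assigned | voices=[76 81]
Op 3: note_on(86): all voices busy, STEAL voice 0 (pitch 76, oldest) -> assign | voices=[86 81]
Op 4: note_on(89): all voices busy, STEAL voice 1 (pitch 81, oldest) -> assign | voices=[86 89]
Op 5: note_on(79): all voices busy, STEAL voice 0 (pitch 86, oldest) -> assign | voices=[79 89]
Op 6: note_on(87): all voices busy, STEAL voice 1 (pitch 89, oldest) -> assign | voices=[79 87]
Op 7: note_on(88): all voices busy, STEAL voice 0 (pitch 79, oldest) -> assign | voices=[88 87]
Op 8: note_on(80): all voices busy, STEAL voice 1 (pitch 87, oldest) -> assign | voices=[88 80]

Answer: 76 81 86 89 79 87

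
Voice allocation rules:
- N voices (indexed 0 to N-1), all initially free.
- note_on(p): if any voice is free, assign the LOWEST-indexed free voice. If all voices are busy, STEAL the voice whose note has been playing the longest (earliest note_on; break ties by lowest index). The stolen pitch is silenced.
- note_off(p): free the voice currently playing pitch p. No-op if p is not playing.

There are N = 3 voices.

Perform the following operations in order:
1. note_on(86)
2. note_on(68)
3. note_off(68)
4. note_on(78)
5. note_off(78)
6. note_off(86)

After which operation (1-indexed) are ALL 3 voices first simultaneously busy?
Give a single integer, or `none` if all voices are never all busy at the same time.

Answer: none

Derivation:
Op 1: note_on(86): voice 0 is free -> assigned | voices=[86 - -]
Op 2: note_on(68): voice 1 is free -> assigned | voices=[86 68 -]
Op 3: note_off(68): free voice 1 | voices=[86 - -]
Op 4: note_on(78): voice 1 is free -> assigned | voices=[86 78 -]
Op 5: note_off(78): free voice 1 | voices=[86 - -]
Op 6: note_off(86): free voice 0 | voices=[- - -]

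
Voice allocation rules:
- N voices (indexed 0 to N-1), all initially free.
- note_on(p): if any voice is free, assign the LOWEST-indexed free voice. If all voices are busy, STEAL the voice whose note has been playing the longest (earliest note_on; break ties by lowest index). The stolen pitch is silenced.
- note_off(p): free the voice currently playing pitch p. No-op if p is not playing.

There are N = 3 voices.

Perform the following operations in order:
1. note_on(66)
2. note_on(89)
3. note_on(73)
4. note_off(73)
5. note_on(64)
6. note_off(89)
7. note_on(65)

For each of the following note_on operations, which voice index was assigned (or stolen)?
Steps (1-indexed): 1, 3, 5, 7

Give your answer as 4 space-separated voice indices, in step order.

Op 1: note_on(66): voice 0 is free -> assigned | voices=[66 - -]
Op 2: note_on(89): voice 1 is free -> assigned | voices=[66 89 -]
Op 3: note_on(73): voice 2 is free -> assigned | voices=[66 89 73]
Op 4: note_off(73): free voice 2 | voices=[66 89 -]
Op 5: note_on(64): voice 2 is free -> assigned | voices=[66 89 64]
Op 6: note_off(89): free voice 1 | voices=[66 - 64]
Op 7: note_on(65): voice 1 is free -> assigned | voices=[66 65 64]

Answer: 0 2 2 1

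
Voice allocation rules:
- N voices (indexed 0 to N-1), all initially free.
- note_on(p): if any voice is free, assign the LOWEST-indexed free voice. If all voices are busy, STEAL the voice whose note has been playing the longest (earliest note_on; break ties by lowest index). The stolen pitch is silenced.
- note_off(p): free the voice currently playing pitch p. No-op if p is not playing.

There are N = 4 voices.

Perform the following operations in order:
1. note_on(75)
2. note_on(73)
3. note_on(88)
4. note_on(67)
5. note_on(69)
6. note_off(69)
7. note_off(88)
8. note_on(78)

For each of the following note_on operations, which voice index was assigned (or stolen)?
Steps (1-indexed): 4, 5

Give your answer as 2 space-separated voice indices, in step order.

Answer: 3 0

Derivation:
Op 1: note_on(75): voice 0 is free -> assigned | voices=[75 - - -]
Op 2: note_on(73): voice 1 is free -> assigned | voices=[75 73 - -]
Op 3: note_on(88): voice 2 is free -> assigned | voices=[75 73 88 -]
Op 4: note_on(67): voice 3 is free -> assigned | voices=[75 73 88 67]
Op 5: note_on(69): all voices busy, STEAL voice 0 (pitch 75, oldest) -> assign | voices=[69 73 88 67]
Op 6: note_off(69): free voice 0 | voices=[- 73 88 67]
Op 7: note_off(88): free voice 2 | voices=[- 73 - 67]
Op 8: note_on(78): voice 0 is free -> assigned | voices=[78 73 - 67]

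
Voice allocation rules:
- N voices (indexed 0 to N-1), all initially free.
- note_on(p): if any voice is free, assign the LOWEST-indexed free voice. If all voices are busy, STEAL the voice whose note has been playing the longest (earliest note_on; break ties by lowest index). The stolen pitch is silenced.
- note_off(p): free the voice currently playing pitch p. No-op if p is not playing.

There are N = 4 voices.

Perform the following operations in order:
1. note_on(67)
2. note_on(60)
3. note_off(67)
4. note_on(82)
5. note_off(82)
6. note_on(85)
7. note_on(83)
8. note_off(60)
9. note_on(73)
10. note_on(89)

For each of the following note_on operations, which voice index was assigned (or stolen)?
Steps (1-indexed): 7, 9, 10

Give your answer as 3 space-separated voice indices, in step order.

Answer: 2 1 3

Derivation:
Op 1: note_on(67): voice 0 is free -> assigned | voices=[67 - - -]
Op 2: note_on(60): voice 1 is free -> assigned | voices=[67 60 - -]
Op 3: note_off(67): free voice 0 | voices=[- 60 - -]
Op 4: note_on(82): voice 0 is free -> assigned | voices=[82 60 - -]
Op 5: note_off(82): free voice 0 | voices=[- 60 - -]
Op 6: note_on(85): voice 0 is free -> assigned | voices=[85 60 - -]
Op 7: note_on(83): voice 2 is free -> assigned | voices=[85 60 83 -]
Op 8: note_off(60): free voice 1 | voices=[85 - 83 -]
Op 9: note_on(73): voice 1 is free -> assigned | voices=[85 73 83 -]
Op 10: note_on(89): voice 3 is free -> assigned | voices=[85 73 83 89]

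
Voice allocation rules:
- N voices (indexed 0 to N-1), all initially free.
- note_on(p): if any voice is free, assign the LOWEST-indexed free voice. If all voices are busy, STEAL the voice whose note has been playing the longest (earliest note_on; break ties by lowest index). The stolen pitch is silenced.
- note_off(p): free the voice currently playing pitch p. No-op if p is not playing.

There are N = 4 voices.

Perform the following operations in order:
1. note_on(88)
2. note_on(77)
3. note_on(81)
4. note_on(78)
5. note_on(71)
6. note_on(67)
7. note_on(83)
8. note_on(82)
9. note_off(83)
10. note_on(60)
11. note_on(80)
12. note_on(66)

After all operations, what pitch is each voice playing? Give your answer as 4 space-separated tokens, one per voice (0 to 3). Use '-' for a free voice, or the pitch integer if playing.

Answer: 80 66 60 82

Derivation:
Op 1: note_on(88): voice 0 is free -> assigned | voices=[88 - - -]
Op 2: note_on(77): voice 1 is free -> assigned | voices=[88 77 - -]
Op 3: note_on(81): voice 2 is free -> assigned | voices=[88 77 81 -]
Op 4: note_on(78): voice 3 is free -> assigned | voices=[88 77 81 78]
Op 5: note_on(71): all voices busy, STEAL voice 0 (pitch 88, oldest) -> assign | voices=[71 77 81 78]
Op 6: note_on(67): all voices busy, STEAL voice 1 (pitch 77, oldest) -> assign | voices=[71 67 81 78]
Op 7: note_on(83): all voices busy, STEAL voice 2 (pitch 81, oldest) -> assign | voices=[71 67 83 78]
Op 8: note_on(82): all voices busy, STEAL voice 3 (pitch 78, oldest) -> assign | voices=[71 67 83 82]
Op 9: note_off(83): free voice 2 | voices=[71 67 - 82]
Op 10: note_on(60): voice 2 is free -> assigned | voices=[71 67 60 82]
Op 11: note_on(80): all voices busy, STEAL voice 0 (pitch 71, oldest) -> assign | voices=[80 67 60 82]
Op 12: note_on(66): all voices busy, STEAL voice 1 (pitch 67, oldest) -> assign | voices=[80 66 60 82]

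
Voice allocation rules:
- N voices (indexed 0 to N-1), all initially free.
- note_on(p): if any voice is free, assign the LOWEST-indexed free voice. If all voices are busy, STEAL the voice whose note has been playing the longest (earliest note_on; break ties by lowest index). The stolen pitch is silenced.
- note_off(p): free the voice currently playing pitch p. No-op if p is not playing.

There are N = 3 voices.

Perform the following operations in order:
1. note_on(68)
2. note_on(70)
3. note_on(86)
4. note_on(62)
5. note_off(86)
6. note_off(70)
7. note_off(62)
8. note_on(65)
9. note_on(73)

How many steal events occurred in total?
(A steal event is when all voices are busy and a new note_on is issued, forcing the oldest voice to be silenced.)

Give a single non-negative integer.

Op 1: note_on(68): voice 0 is free -> assigned | voices=[68 - -]
Op 2: note_on(70): voice 1 is free -> assigned | voices=[68 70 -]
Op 3: note_on(86): voice 2 is free -> assigned | voices=[68 70 86]
Op 4: note_on(62): all voices busy, STEAL voice 0 (pitch 68, oldest) -> assign | voices=[62 70 86]
Op 5: note_off(86): free voice 2 | voices=[62 70 -]
Op 6: note_off(70): free voice 1 | voices=[62 - -]
Op 7: note_off(62): free voice 0 | voices=[- - -]
Op 8: note_on(65): voice 0 is free -> assigned | voices=[65 - -]
Op 9: note_on(73): voice 1 is free -> assigned | voices=[65 73 -]

Answer: 1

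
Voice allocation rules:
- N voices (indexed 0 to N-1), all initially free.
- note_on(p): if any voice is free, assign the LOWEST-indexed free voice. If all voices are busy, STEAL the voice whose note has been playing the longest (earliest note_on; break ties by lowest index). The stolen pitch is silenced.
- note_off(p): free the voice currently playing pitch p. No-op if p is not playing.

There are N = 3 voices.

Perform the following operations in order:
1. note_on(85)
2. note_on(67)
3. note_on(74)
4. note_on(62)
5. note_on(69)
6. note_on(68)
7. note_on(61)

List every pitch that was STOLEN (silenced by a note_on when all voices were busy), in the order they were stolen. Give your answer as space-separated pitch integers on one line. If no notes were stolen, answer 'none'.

Op 1: note_on(85): voice 0 is free -> assigned | voices=[85 - -]
Op 2: note_on(67): voice 1 is free -> assigned | voices=[85 67 -]
Op 3: note_on(74): voice 2 is free -> assigned | voices=[85 67 74]
Op 4: note_on(62): all voices busy, STEAL voice 0 (pitch 85, oldest) -> assign | voices=[62 67 74]
Op 5: note_on(69): all voices busy, STEAL voice 1 (pitch 67, oldest) -> assign | voices=[62 69 74]
Op 6: note_on(68): all voices busy, STEAL voice 2 (pitch 74, oldest) -> assign | voices=[62 69 68]
Op 7: note_on(61): all voices busy, STEAL voice 0 (pitch 62, oldest) -> assign | voices=[61 69 68]

Answer: 85 67 74 62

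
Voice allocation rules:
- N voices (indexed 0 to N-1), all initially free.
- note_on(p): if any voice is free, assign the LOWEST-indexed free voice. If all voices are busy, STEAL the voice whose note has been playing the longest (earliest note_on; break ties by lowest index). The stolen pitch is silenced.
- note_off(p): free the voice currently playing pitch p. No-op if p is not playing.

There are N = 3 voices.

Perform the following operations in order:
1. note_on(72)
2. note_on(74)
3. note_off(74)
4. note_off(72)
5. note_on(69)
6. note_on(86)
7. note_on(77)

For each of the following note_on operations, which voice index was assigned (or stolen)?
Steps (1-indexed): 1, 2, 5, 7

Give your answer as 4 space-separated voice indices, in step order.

Answer: 0 1 0 2

Derivation:
Op 1: note_on(72): voice 0 is free -> assigned | voices=[72 - -]
Op 2: note_on(74): voice 1 is free -> assigned | voices=[72 74 -]
Op 3: note_off(74): free voice 1 | voices=[72 - -]
Op 4: note_off(72): free voice 0 | voices=[- - -]
Op 5: note_on(69): voice 0 is free -> assigned | voices=[69 - -]
Op 6: note_on(86): voice 1 is free -> assigned | voices=[69 86 -]
Op 7: note_on(77): voice 2 is free -> assigned | voices=[69 86 77]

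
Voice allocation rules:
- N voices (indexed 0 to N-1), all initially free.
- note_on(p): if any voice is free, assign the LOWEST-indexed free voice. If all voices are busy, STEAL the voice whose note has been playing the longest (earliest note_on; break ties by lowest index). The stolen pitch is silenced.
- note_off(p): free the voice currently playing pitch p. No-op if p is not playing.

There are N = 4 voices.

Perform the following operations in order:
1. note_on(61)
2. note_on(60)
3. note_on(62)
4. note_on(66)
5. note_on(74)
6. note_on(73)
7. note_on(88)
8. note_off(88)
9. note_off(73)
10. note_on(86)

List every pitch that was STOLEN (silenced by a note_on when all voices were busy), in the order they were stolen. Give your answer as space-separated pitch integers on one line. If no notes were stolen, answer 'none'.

Op 1: note_on(61): voice 0 is free -> assigned | voices=[61 - - -]
Op 2: note_on(60): voice 1 is free -> assigned | voices=[61 60 - -]
Op 3: note_on(62): voice 2 is free -> assigned | voices=[61 60 62 -]
Op 4: note_on(66): voice 3 is free -> assigned | voices=[61 60 62 66]
Op 5: note_on(74): all voices busy, STEAL voice 0 (pitch 61, oldest) -> assign | voices=[74 60 62 66]
Op 6: note_on(73): all voices busy, STEAL voice 1 (pitch 60, oldest) -> assign | voices=[74 73 62 66]
Op 7: note_on(88): all voices busy, STEAL voice 2 (pitch 62, oldest) -> assign | voices=[74 73 88 66]
Op 8: note_off(88): free voice 2 | voices=[74 73 - 66]
Op 9: note_off(73): free voice 1 | voices=[74 - - 66]
Op 10: note_on(86): voice 1 is free -> assigned | voices=[74 86 - 66]

Answer: 61 60 62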